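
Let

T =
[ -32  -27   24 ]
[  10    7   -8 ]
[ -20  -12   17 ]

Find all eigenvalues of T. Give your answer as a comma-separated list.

The characteristic polynomial is p(μ) = det(μI - T).
Expanding the 3×3 determinant: p(μ) = μ^3 + 8μ^2 + 5μ - 14.
Try μ = 1: p(1) = 0, so 1 is a root.
Dividing by (μ - 1) leaves μ^2 + 9μ + 14.
The quadratic factors as (μ + 7)·(μ + 2).
Eigenvalues: -7, -2, 1.

-7, -2, 1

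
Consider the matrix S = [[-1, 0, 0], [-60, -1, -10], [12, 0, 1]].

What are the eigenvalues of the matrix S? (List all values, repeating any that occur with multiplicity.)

-1, -1, 1

The characteristic polynomial is p(λ) = det(λI - S).
Cofactor expansion gives p(λ) = λ^3 + λ^2 - λ - 1.
Try λ = -1: p(-1) = 0, so -1 is a root.
Dividing by (λ + 1) leaves λ^2 - 1.
The quadratic factors as (λ + 1)·(λ - 1).
Eigenvalues: -1, -1, 1.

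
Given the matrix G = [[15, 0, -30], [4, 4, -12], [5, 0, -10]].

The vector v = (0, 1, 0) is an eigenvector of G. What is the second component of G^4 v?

First find the eigenvalue: Gv = (0, 4, 0) = 4·(0, 1, 0), so λ = 4.
Then G^4 v = λ^4·v = 4^4·(0, 1, 0) = 256·(0, 1, 0) = (0, 256, 0).

256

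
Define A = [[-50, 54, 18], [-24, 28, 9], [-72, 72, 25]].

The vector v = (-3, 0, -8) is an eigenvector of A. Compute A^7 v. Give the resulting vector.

(384, 0, 1024)

First find the eigenvalue: Av = (6, 0, 16) = -2·(-3, 0, -8), so λ = -2.
Then A^7 v = λ^7·v = (-2)^7·(-3, 0, -8) = -128·(-3, 0, -8) = (384, 0, 1024).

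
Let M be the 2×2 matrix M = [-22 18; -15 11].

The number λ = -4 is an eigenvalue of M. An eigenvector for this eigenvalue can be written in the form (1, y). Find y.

We need (M + 4I)v = 0.
M + 4I = [[-18, 18], [-15, 15]].
Row 1: (-18)·1 + (18)·y = 0
Row 2: (-15)·1 + (15)·y = 0
Solving gives y = 1.
Check: M·(1, 1) = (-4, -4) = -4·(1, 1).

1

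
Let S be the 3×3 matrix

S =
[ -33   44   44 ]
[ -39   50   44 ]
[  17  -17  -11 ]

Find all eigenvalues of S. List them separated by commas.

-11, 6, 11

The characteristic polynomial is p(t) = det(tI - S).
Expanding along the first row, p(t) = t^3 - 6t^2 - 121t + 726.
Rational-root test: t = -11 gives p(-11) = 0.
Dividing by (t + 11) leaves t^2 - 17t + 66.
The quadratic factors as (t - 6)·(t - 11).
Eigenvalues: -11, 6, 11.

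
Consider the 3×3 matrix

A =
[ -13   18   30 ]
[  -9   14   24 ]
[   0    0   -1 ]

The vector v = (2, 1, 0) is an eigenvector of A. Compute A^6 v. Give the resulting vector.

(8192, 4096, 0)

First find the eigenvalue: Av = (-8, -4, 0) = -4·(2, 1, 0), so λ = -4.
Then A^6 v = λ^6·v = (-4)^6·(2, 1, 0) = 4096·(2, 1, 0) = (8192, 4096, 0).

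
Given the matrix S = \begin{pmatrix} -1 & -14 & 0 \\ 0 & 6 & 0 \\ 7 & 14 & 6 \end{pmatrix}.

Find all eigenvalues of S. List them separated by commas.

-1, 6, 6

Compute the characteristic polynomial p(λ) = det(λI - S).
Expanding along the first row, p(λ) = λ^3 - 11λ^2 + 24λ + 36.
Rational-root test: λ = 6 gives p(6) = 0.
Dividing by (λ - 6) leaves λ^2 - 5λ - 6.
The quadratic factors as (λ + 1)·(λ - 6).
Eigenvalues: -1, 6, 6.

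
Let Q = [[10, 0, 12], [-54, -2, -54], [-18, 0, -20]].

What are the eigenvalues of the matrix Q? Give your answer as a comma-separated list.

-8, -2, -2

Set up det(tI - Q) = 0.
Expanding the 3×3 determinant: p(t) = t^3 + 12t^2 + 36t + 32.
Since p(-8) = 0, t = -8 is a root.
Dividing by (t + 8) leaves t^2 + 4t + 4.
The quadratic factor is (t + 2)^2.
Eigenvalues: -8, -2, -2.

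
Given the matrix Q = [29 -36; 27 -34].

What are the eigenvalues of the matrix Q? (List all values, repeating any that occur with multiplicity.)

det(Q - λI) = (29 - λ)(-34 - λ) - (-36)·(27) = λ^2 + 5λ - 14.
This factors as (λ + 7)·(λ - 2) = 0.
Eigenvalues: -7, 2.

-7, 2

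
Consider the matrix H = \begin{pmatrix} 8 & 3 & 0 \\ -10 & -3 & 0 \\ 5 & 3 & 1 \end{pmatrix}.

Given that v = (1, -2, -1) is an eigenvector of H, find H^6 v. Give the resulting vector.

First find the eigenvalue: Hv = (2, -4, -2) = 2·(1, -2, -1), so λ = 2.
Then H^6 v = λ^6·v = 2^6·(1, -2, -1) = 64·(1, -2, -1) = (64, -128, -64).

(64, -128, -64)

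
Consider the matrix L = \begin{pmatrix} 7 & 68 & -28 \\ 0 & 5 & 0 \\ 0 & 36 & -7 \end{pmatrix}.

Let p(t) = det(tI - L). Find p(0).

p(0) = det(0·I − L) = det(−L) = (−1)^3·det(L).
det(L) = -245, so p(0) = 245.

245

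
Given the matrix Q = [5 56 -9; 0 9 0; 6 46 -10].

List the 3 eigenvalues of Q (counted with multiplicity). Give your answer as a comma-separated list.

The characteristic polynomial is p(s) = det(sI - Q).
Expanding along the first row, p(s) = s^3 - 4s^2 - 41s - 36.
Since p(9) = 0, s = 9 is a root.
Dividing by (s - 9) leaves s^2 + 5s + 4.
The quadratic factors as (s + 4)·(s + 1).
Eigenvalues: -4, -1, 9.

-4, -1, 9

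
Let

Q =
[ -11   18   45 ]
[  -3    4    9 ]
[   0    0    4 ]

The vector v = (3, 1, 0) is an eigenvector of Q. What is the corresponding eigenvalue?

Compute Qv: Q·(3, 1, 0) = (-15, -5, 0).
Since Qv = λv, compare component 1: -15 = λ·3, so λ = -5.

-5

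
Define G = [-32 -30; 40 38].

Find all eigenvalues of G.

det(G - tI) = (-32 - t)(38 - t) - (-30)·(40) = t^2 - 6t - 16.
This factors as (t + 2)·(t - 8) = 0.
Eigenvalues: -2, 8.

-2, 8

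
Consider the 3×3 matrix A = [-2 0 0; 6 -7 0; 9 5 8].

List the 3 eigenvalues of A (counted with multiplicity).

A is lower triangular, so its eigenvalues are the diagonal entries.
Diagonal: -2, -7, 8.

-7, -2, 8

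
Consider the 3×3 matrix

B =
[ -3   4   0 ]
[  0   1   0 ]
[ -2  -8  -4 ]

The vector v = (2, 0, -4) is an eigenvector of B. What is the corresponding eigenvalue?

-3

Compute Bv: B·(2, 0, -4) = (-6, 0, 12).
Since Bv = λv, compare component 1: -6 = λ·2, so λ = -3.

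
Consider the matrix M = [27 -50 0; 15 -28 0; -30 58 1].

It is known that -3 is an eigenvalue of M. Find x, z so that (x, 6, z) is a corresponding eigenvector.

10, -12

We need (M + 3I)v = 0.
M + 3I = [[30, -50, 0], [15, -25, 0], [-30, 58, 4]].
Row 1: (30)·x + (-50)·6 + (0)·z = 0
Row 2: (15)·x + (-25)·6 + (0)·z = 0
Row 3: (-30)·x + (58)·6 + (4)·z = 0
Solving gives x = 10, z = -12.
Check: M·(10, 6, -12) = (-30, -18, 36) = -3·(10, 6, -12).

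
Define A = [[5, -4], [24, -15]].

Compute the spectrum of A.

-7, -3

det(A - rI) = (5 - r)(-15 - r) - (-4)·(24) = r^2 + 10r + 21.
This factors as (r + 7)·(r + 3) = 0.
Eigenvalues: -7, -3.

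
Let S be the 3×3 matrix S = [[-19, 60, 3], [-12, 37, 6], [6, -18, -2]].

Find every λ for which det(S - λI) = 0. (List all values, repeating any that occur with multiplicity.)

1, 7, 8

Set up det(tI - S) = 0.
Expanding the 3×3 determinant: p(t) = t^3 - 16t^2 + 71t - 56.
Since p(7) = 0, t = 7 is a root.
Dividing by (t - 7) leaves t^2 - 9t + 8.
The quadratic factors as (t - 1)·(t - 8).
Eigenvalues: 1, 7, 8.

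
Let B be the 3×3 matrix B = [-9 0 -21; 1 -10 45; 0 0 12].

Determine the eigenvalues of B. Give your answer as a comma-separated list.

-10, -9, 12

Set up det(lambda·I - B) = 0.
Expanding the 3×3 determinant: p(lambda) = lambda^3 + 7·lambda^2 - 138·lambda - 1080.
Try lambda = -10: p(-10) = 0, so -10 is a root.
Dividing by (lambda + 10) leaves lambda^2 - 3·lambda - 108.
The quadratic factors as (lambda + 9)·(lambda - 12).
Eigenvalues: -10, -9, 12.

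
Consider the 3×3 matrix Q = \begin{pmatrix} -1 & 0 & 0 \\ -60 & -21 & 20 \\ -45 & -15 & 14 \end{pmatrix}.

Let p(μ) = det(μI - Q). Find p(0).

6

p(0) = det(0·I − Q) = det(−Q) = (−1)^3·det(Q).
det(Q) = -6, so p(0) = 6.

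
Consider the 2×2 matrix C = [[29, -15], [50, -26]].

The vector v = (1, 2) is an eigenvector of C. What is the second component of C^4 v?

First find the eigenvalue: Cv = (-1, -2) = -1·(1, 2), so λ = -1.
Then C^4 v = λ^4·v = (-1)^4·(1, 2) = 1·(1, 2) = (1, 2).

2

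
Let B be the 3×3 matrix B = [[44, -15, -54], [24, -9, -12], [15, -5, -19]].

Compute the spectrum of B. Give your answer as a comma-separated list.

The characteristic polynomial is p(μ) = det(μI - B).
Expanding along the first row, p(μ) = μ^3 - 16μ^2 + 49μ + 66.
Rational-root test: μ = 6 gives p(6) = 0.
Dividing by (μ - 6) leaves μ^2 - 10μ - 11.
The quadratic factors as (μ + 1)·(μ - 11).
Eigenvalues: -1, 6, 11.

-1, 6, 11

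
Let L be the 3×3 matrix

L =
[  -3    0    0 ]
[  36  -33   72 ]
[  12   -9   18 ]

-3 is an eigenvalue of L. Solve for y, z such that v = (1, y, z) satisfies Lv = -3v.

We need (L + 3I)v = 0.
L + 3I = [[0, 0, 0], [36, -30, 72], [12, -9, 21]].
Row 1: (0)·1 + (0)·y + (0)·z = 0
Row 2: (36)·1 + (-30)·y + (72)·z = 0
Row 3: (12)·1 + (-9)·y + (21)·z = 0
Solving gives y = 6, z = 2.
Check: L·(1, 6, 2) = (-3, -18, -6) = -3·(1, 6, 2).

6, 2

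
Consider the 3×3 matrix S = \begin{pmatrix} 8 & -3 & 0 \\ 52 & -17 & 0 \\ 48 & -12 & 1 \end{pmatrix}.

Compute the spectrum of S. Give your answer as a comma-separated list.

-5, -4, 1

Set up det(μI - S) = 0.
Expanding along the first row, p(μ) = μ^3 + 8μ^2 + 11μ - 20.
Try μ = 1: p(1) = 0, so 1 is a root.
Dividing by (μ - 1) leaves μ^2 + 9μ + 20.
The quadratic factors as (μ + 5)·(μ + 4).
Eigenvalues: -5, -4, 1.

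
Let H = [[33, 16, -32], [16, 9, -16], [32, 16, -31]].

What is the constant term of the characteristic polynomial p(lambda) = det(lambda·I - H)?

-9

p(0) = det(0·I − H) = det(−H) = (−1)^3·det(H).
det(H) = 9, so p(0) = -9.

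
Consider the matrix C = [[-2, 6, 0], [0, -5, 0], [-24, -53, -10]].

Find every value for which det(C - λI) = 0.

Compute the characteristic polynomial p(s) = det(sI - C).
Expanding along the first row, p(s) = s^3 + 17s^2 + 80s + 100.
Rational-root test: s = -5 gives p(-5) = 0.
Factor out (s + 5): p(s) = (s + 5)·(s^2 + 12s + 20).
The quadratic factors as (s + 10)·(s + 2).
Eigenvalues: -10, -5, -2.

-10, -5, -2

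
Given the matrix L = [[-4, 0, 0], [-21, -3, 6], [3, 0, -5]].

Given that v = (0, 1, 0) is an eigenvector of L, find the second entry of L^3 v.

First find the eigenvalue: Lv = (0, -3, 0) = -3·(0, 1, 0), so λ = -3.
Then L^3 v = λ^3·v = (-3)^3·(0, 1, 0) = -27·(0, 1, 0) = (0, -27, 0).

-27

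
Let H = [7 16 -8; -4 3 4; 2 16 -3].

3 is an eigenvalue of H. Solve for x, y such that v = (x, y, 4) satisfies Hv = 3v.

4, 1

We need (H - 3I)v = 0.
H - 3I = [[4, 16, -8], [-4, 0, 4], [2, 16, -6]].
Row 1: (4)·x + (16)·y + (-8)·4 = 0
Row 2: (-4)·x + (0)·y + (4)·4 = 0
Row 3: (2)·x + (16)·y + (-6)·4 = 0
Solving gives x = 4, y = 1.
Check: H·(4, 1, 4) = (12, 3, 12) = 3·(4, 1, 4).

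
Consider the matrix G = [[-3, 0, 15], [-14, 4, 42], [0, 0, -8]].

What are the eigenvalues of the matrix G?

-8, -3, 4

Set up det(sI - G) = 0.
Expanding along the first row, p(s) = s^3 + 7s^2 - 20s - 96.
Rational-root test: s = -3 gives p(-3) = 0.
Factor out (s + 3): p(s) = (s + 3)·(s^2 + 4s - 32).
The quadratic factors as (s + 8)·(s - 4).
Eigenvalues: -8, -3, 4.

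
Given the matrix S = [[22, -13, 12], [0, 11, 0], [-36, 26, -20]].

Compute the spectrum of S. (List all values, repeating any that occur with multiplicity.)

The characteristic polynomial is p(r) = det(rI - S).
Expanding along the first row, p(r) = r^3 - 13r^2 + 14r + 88.
Try r = -2: p(-2) = 0, so -2 is a root.
Factor out (r + 2): p(r) = (r + 2)·(r^2 - 15r + 44).
The quadratic factors as (r - 4)·(r - 11).
Eigenvalues: -2, 4, 11.

-2, 4, 11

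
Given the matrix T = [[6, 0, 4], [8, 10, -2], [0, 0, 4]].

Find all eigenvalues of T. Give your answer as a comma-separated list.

4, 6, 10

The characteristic polynomial is p(λ) = det(λI - T).
Cofactor expansion gives p(λ) = λ^3 - 20λ^2 + 124λ - 240.
Since p(4) = 0, λ = 4 is a root.
Dividing by (λ - 4) leaves λ^2 - 16λ + 60.
The quadratic factors as (λ - 6)·(λ - 10).
Eigenvalues: 4, 6, 10.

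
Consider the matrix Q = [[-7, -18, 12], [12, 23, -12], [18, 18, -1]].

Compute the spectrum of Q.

The characteristic polynomial is p(t) = det(tI - Q).
Expanding the 3×3 determinant: p(t) = t^3 - 15t^2 + 39t + 55.
Rational-root test: t = 11 gives p(11) = 0.
Dividing by (t - 11) leaves t^2 - 4t - 5.
The quadratic factors as (t + 1)·(t - 5).
Eigenvalues: -1, 5, 11.

-1, 5, 11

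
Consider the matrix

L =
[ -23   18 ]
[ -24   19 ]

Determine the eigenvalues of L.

det(L - lambda·I) = (-23 - lambda)(19 - lambda) - (18)·(-24) = lambda^2 + 4·lambda - 5.
This factors as (lambda + 5)·(lambda - 1) = 0.
Eigenvalues: -5, 1.

-5, 1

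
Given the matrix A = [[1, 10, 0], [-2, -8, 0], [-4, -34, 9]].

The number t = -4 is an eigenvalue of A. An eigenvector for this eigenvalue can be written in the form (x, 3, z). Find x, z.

We need (A + 4I)v = 0.
A + 4I = [[5, 10, 0], [-2, -4, 0], [-4, -34, 13]].
Row 1: (5)·x + (10)·3 + (0)·z = 0
Row 2: (-2)·x + (-4)·3 + (0)·z = 0
Row 3: (-4)·x + (-34)·3 + (13)·z = 0
Solving gives x = -6, z = 6.
Check: A·(-6, 3, 6) = (24, -12, -24) = -4·(-6, 3, 6).

-6, 6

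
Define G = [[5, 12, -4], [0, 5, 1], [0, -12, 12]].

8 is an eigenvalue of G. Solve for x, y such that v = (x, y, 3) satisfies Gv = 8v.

0, 1

We need (G - 8I)v = 0.
G - 8I = [[-3, 12, -4], [0, -3, 1], [0, -12, 4]].
Row 1: (-3)·x + (12)·y + (-4)·3 = 0
Row 2: (0)·x + (-3)·y + (1)·3 = 0
Row 3: (0)·x + (-12)·y + (4)·3 = 0
Solving gives x = 0, y = 1.
Check: G·(0, 1, 3) = (0, 8, 24) = 8·(0, 1, 3).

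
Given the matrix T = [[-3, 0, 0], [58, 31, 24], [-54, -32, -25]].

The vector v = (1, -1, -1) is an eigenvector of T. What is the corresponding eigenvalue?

-3

Compute Tv: T·(1, -1, -1) = (-3, 3, 3).
Since Tv = λv, compare component 1: -3 = λ·1, so λ = -3.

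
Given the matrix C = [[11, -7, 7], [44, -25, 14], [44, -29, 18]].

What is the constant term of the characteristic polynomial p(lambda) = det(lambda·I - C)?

p(0) = det(0·I − C) = det(−C) = (−1)^3·det(C).
det(C) = -484, so p(0) = 484.

484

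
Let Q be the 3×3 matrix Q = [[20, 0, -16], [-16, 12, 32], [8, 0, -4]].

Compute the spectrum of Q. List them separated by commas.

4, 12, 12

Compute the characteristic polynomial p(r) = det(rI - Q).
Expanding along the first row, p(r) = r^3 - 28r^2 + 240r - 576.
Rational-root test: r = 12 gives p(12) = 0.
Dividing by (r - 12) leaves r^2 - 16r + 48.
The quadratic factors as (r - 4)·(r - 12).
Eigenvalues: 4, 12, 12.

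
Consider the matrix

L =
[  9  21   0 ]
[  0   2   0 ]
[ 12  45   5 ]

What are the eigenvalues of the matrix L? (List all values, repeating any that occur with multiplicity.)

2, 5, 9

Set up det(tI - L) = 0.
Expanding the 3×3 determinant: p(t) = t^3 - 16t^2 + 73t - 90.
Try t = 5: p(5) = 0, so 5 is a root.
Dividing by (t - 5) leaves t^2 - 11t + 18.
The quadratic factors as (t - 2)·(t - 9).
Eigenvalues: 2, 5, 9.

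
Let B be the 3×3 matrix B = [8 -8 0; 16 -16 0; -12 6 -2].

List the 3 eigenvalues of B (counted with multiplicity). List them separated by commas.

-8, -2, 0

Compute the characteristic polynomial p(t) = det(tI - B).
Expanding along the first row, p(t) = t^3 + 10t^2 + 16t.
Since p(-2) = 0, t = -2 is a root.
Dividing by (t + 2) leaves t^2 + 8t.
The quadratic factors as (t + 8)·t.
Eigenvalues: -8, -2, 0.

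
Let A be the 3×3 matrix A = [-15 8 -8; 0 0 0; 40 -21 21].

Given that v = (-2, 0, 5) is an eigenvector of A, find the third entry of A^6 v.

First find the eigenvalue: Av = (-10, 0, 25) = 5·(-2, 0, 5), so λ = 5.
Then A^6 v = λ^6·v = 5^6·(-2, 0, 5) = 15625·(-2, 0, 5) = (-31250, 0, 78125).

78125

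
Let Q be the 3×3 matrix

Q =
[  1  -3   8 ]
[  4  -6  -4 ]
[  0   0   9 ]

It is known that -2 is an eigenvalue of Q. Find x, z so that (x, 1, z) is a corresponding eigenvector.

1, 0

We need (Q + 2I)v = 0.
Q + 2I = [[3, -3, 8], [4, -4, -4], [0, 0, 11]].
Row 1: (3)·x + (-3)·1 + (8)·z = 0
Row 2: (4)·x + (-4)·1 + (-4)·z = 0
Row 3: (0)·x + (0)·1 + (11)·z = 0
Solving gives x = 1, z = 0.
Check: Q·(1, 1, 0) = (-2, -2, 0) = -2·(1, 1, 0).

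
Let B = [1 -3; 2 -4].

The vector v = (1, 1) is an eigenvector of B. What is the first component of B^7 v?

First find the eigenvalue: Bv = (-2, -2) = -2·(1, 1), so λ = -2.
Then B^7 v = λ^7·v = (-2)^7·(1, 1) = -128·(1, 1) = (-128, -128).

-128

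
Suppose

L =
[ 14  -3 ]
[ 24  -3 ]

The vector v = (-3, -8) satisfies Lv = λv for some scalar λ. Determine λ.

Compute Lv: L·(-3, -8) = (-18, -48).
Since Lv = λv, compare component 1: -18 = λ·-3, so λ = 6.

6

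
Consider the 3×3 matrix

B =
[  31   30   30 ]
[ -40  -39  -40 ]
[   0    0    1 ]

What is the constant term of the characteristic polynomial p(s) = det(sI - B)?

p(0) = det(0·I − B) = det(−B) = (−1)^3·det(B).
det(B) = -9, so p(0) = 9.

9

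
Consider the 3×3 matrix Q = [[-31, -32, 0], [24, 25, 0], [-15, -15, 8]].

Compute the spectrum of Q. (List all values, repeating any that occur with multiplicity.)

-7, 1, 8

Set up det(rI - Q) = 0.
Expanding along the first row, p(r) = r^3 - 2r^2 - 55r + 56.
Rational-root test: r = 8 gives p(8) = 0.
Dividing by (r - 8) leaves r^2 + 6r - 7.
The quadratic factors as (r + 7)·(r - 1).
Eigenvalues: -7, 1, 8.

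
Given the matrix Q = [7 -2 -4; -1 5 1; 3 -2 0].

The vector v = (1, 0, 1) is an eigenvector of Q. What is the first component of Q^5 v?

First find the eigenvalue: Qv = (3, 0, 3) = 3·(1, 0, 1), so λ = 3.
Then Q^5 v = λ^5·v = 3^5·(1, 0, 1) = 243·(1, 0, 1) = (243, 0, 243).

243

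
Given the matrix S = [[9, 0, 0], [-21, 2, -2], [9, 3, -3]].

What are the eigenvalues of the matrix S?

-1, 0, 9

Set up det(λI - S) = 0.
Expanding along the first row, p(λ) = λ^3 - 8λ^2 - 9λ.
Rational-root test: λ = 9 gives p(9) = 0.
Dividing by (λ - 9) leaves λ^2 + λ.
The quadratic factors as (λ + 1)·λ.
Eigenvalues: -1, 0, 9.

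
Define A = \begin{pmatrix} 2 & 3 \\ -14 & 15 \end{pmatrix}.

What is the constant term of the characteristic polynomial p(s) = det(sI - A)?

72

p(0) = det(0·I − A) = det(−A) = (−1)^2·det(A).
det(A) = 72, so p(0) = 72.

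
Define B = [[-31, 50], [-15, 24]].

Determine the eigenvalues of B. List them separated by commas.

-6, -1

det(B - μI) = (-31 - μ)(24 - μ) - (50)·(-15) = μ^2 + 7μ + 6.
This factors as (μ + 6)·(μ + 1) = 0.
Eigenvalues: -6, -1.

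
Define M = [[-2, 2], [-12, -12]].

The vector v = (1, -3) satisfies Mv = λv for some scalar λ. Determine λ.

Compute Mv: M·(1, -3) = (-8, 24).
Since Mv = λv, compare component 1: -8 = λ·1, so λ = -8.

-8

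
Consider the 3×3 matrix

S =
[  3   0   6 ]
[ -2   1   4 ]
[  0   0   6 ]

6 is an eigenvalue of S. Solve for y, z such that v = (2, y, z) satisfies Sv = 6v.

0, 1

We need (S - 6I)v = 0.
S - 6I = [[-3, 0, 6], [-2, -5, 4], [0, 0, 0]].
Row 1: (-3)·2 + (0)·y + (6)·z = 0
Row 2: (-2)·2 + (-5)·y + (4)·z = 0
Row 3: (0)·2 + (0)·y + (0)·z = 0
Solving gives y = 0, z = 1.
Check: S·(2, 0, 1) = (12, 0, 6) = 6·(2, 0, 1).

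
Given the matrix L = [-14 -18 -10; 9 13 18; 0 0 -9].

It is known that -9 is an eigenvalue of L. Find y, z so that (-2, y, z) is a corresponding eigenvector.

0, 1

We need (L + 9I)v = 0.
L + 9I = [[-5, -18, -10], [9, 22, 18], [0, 0, 0]].
Row 1: (-5)·-2 + (-18)·y + (-10)·z = 0
Row 2: (9)·-2 + (22)·y + (18)·z = 0
Row 3: (0)·-2 + (0)·y + (0)·z = 0
Solving gives y = 0, z = 1.
Check: L·(-2, 0, 1) = (18, 0, -9) = -9·(-2, 0, 1).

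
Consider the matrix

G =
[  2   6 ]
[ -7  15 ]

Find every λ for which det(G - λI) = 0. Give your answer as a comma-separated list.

8, 9

det(G - lambda·I) = (2 - lambda)(15 - lambda) - (6)·(-7) = lambda^2 - 17·lambda + 72.
This factors as (lambda - 8)·(lambda - 9) = 0.
Eigenvalues: 8, 9.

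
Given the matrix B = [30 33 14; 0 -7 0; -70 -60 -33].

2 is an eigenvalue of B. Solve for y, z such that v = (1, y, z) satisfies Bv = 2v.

We need (B - 2I)v = 0.
B - 2I = [[28, 33, 14], [0, -9, 0], [-70, -60, -35]].
Row 1: (28)·1 + (33)·y + (14)·z = 0
Row 2: (0)·1 + (-9)·y + (0)·z = 0
Row 3: (-70)·1 + (-60)·y + (-35)·z = 0
Solving gives y = 0, z = -2.
Check: B·(1, 0, -2) = (2, 0, -4) = 2·(1, 0, -2).

0, -2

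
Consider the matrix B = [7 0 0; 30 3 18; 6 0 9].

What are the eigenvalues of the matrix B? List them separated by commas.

3, 7, 9

Set up det(lambda·I - B) = 0.
Expanding along the first row, p(lambda) = lambda^3 - 19·lambda^2 + 111·lambda - 189.
Rational-root test: lambda = 7 gives p(7) = 0.
Factor out (lambda - 7): p(lambda) = (lambda - 7)·(lambda^2 - 12·lambda + 27).
The quadratic factors as (lambda - 3)·(lambda - 9).
Eigenvalues: 3, 7, 9.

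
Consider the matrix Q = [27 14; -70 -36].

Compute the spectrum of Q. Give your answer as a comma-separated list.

det(Q - lambda·I) = (27 - lambda)(-36 - lambda) - (14)·(-70) = lambda^2 + 9·lambda + 8.
This factors as (lambda + 8)·(lambda + 1) = 0.
Eigenvalues: -8, -1.

-8, -1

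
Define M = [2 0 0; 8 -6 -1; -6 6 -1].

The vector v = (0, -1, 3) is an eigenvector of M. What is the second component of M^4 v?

First find the eigenvalue: Mv = (0, 3, -9) = -3·(0, -1, 3), so λ = -3.
Then M^4 v = λ^4·v = (-3)^4·(0, -1, 3) = 81·(0, -1, 3) = (0, -81, 243).

-81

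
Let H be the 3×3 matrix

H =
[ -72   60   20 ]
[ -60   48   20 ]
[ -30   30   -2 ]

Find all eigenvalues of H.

-12, -12, -2

Set up det(sI - H) = 0.
Expanding the 3×3 determinant: p(s) = s^3 + 26s^2 + 192s + 288.
Since p(-12) = 0, s = -12 is a root.
Dividing by (s + 12) leaves s^2 + 14s + 24.
The quadratic factors as (s + 12)·(s + 2).
Eigenvalues: -12, -12, -2.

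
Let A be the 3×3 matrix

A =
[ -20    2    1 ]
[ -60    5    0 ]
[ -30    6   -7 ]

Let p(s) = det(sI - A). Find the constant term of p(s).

p(s) = s^3 + 22s^2 + 155s + 350.
The constant term is 350.

350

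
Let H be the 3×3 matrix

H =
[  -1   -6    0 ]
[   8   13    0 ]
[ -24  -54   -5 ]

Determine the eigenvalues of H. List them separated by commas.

-5, 5, 7

Set up det(rI - H) = 0.
Expanding along the first row, p(r) = r^3 - 7r^2 - 25r + 175.
Try r = -5: p(-5) = 0, so -5 is a root.
Factor out (r + 5): p(r) = (r + 5)·(r^2 - 12r + 35).
The quadratic factors as (r - 5)·(r - 7).
Eigenvalues: -5, 5, 7.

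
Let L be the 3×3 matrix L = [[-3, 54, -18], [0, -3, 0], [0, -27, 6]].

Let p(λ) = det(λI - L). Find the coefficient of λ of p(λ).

-27

p(λ) = λ^3 - 27λ - 54.
The coefficient of λ is -27.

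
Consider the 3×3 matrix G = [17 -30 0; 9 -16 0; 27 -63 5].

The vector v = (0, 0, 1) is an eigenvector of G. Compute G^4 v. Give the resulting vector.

First find the eigenvalue: Gv = (0, 0, 5) = 5·(0, 0, 1), so λ = 5.
Then G^4 v = λ^4·v = 5^4·(0, 0, 1) = 625·(0, 0, 1) = (0, 0, 625).

(0, 0, 625)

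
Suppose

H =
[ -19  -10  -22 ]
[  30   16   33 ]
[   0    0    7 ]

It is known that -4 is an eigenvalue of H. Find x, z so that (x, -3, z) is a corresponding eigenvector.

We need (H + 4I)v = 0.
H + 4I = [[-15, -10, -22], [30, 20, 33], [0, 0, 11]].
Row 1: (-15)·x + (-10)·-3 + (-22)·z = 0
Row 2: (30)·x + (20)·-3 + (33)·z = 0
Row 3: (0)·x + (0)·-3 + (11)·z = 0
Solving gives x = 2, z = 0.
Check: H·(2, -3, 0) = (-8, 12, 0) = -4·(2, -3, 0).

2, 0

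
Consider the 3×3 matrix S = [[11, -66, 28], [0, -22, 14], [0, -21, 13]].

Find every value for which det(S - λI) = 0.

Compute the characteristic polynomial p(s) = det(sI - S).
Cofactor expansion gives p(s) = s^3 - 2s^2 - 91s - 88.
Try s = -1: p(-1) = 0, so -1 is a root.
Dividing by (s + 1) leaves s^2 - 3s - 88.
The quadratic factors as (s + 8)·(s - 11).
Eigenvalues: -8, -1, 11.

-8, -1, 11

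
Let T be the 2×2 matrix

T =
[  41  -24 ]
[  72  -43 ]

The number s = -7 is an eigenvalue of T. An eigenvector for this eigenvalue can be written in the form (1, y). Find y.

2

We need (T + 7I)v = 0.
T + 7I = [[48, -24], [72, -36]].
Row 1: (48)·1 + (-24)·y = 0
Row 2: (72)·1 + (-36)·y = 0
Solving gives y = 2.
Check: T·(1, 2) = (-7, -14) = -7·(1, 2).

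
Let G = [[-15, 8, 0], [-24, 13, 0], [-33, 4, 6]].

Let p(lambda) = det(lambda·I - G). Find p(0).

p(0) = det(0·I − G) = det(−G) = (−1)^3·det(G).
det(G) = -18, so p(0) = 18.

18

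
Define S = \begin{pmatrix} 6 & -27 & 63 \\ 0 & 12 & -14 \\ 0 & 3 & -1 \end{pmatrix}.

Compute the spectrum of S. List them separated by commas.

Set up det(λI - S) = 0.
Expanding the 3×3 determinant: p(λ) = λ^3 - 17λ^2 + 96λ - 180.
Since p(5) = 0, λ = 5 is a root.
Dividing by (λ - 5) leaves λ^2 - 12λ + 36.
The quadratic factor is (λ - 6)^2.
Eigenvalues: 5, 6, 6.

5, 6, 6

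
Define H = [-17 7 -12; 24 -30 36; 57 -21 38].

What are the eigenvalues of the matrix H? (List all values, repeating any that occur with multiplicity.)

The characteristic polynomial is p(r) = det(rI - H).
Expanding along the first row, p(r) = r^3 + 9r^2 - 4r - 36.
Try r = -2: p(-2) = 0, so -2 is a root.
Factor out (r + 2): p(r) = (r + 2)·(r^2 + 7r - 18).
The quadratic factors as (r + 9)·(r - 2).
Eigenvalues: -9, -2, 2.

-9, -2, 2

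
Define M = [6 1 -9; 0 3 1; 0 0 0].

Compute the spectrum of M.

M is upper triangular, so its eigenvalues are the diagonal entries.
Diagonal: 6, 3, 0.

0, 3, 6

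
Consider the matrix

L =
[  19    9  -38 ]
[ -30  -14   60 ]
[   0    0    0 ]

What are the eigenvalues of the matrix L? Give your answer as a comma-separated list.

Set up det(tI - L) = 0.
Expanding the 3×3 determinant: p(t) = t^3 - 5t^2 + 4t.
Try t = 1: p(1) = 0, so 1 is a root.
Factor out (t - 1): p(t) = (t - 1)·(t^2 - 4t).
The quadratic factors as t·(t - 4).
Eigenvalues: 0, 1, 4.

0, 1, 4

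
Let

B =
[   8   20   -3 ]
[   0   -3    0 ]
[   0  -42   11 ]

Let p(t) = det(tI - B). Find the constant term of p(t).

264

p(t) = t^3 - 16t^2 + 31t + 264.
The constant term is 264.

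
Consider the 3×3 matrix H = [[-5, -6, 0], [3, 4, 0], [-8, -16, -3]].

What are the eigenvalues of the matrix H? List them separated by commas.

The characteristic polynomial is p(r) = det(rI - H).
Cofactor expansion gives p(r) = r^3 + 4r^2 + r - 6.
Rational-root test: r = 1 gives p(1) = 0.
Dividing by (r - 1) leaves r^2 + 5r + 6.
The quadratic factors as (r + 3)·(r + 2).
Eigenvalues: -3, -2, 1.

-3, -2, 1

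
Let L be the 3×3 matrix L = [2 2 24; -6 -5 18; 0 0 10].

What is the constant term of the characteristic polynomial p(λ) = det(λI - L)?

p(0) = det(0·I − L) = det(−L) = (−1)^3·det(L).
det(L) = 20, so p(0) = -20.

-20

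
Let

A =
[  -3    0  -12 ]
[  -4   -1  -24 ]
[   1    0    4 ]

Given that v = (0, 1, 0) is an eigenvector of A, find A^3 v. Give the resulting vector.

(0, -1, 0)

First find the eigenvalue: Av = (0, -1, 0) = -1·(0, 1, 0), so λ = -1.
Then A^3 v = λ^3·v = (-1)^3·(0, 1, 0) = -1·(0, 1, 0) = (0, -1, 0).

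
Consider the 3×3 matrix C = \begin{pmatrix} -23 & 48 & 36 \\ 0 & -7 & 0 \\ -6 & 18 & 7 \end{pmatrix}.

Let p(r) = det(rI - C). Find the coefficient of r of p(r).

p(r) = r^3 + 23r^2 + 167r + 385.
The coefficient of r is 167.

167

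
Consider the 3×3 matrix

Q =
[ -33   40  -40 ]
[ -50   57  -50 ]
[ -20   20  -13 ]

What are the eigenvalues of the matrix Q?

-3, 7, 7

The characteristic polynomial is p(r) = det(rI - Q).
Cofactor expansion gives p(r) = r^3 - 11r^2 + 7r + 147.
Since p(-3) = 0, r = -3 is a root.
Factor out (r + 3): p(r) = (r + 3)·(r^2 - 14r + 49).
The quadratic factor is (r - 7)^2.
Eigenvalues: -3, 7, 7.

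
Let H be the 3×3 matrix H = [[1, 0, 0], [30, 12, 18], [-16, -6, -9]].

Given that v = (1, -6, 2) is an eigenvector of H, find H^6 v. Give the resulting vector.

First find the eigenvalue: Hv = (1, -6, 2) = 1·(1, -6, 2), so λ = 1.
Then H^6 v = λ^6·v = 1^6·(1, -6, 2) = 1·(1, -6, 2) = (1, -6, 2).

(1, -6, 2)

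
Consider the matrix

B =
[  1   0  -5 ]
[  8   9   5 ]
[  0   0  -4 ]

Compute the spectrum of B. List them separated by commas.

-4, 1, 9

Set up det(rI - B) = 0.
Expanding the 3×3 determinant: p(r) = r^3 - 6r^2 - 31r + 36.
Rational-root test: r = -4 gives p(-4) = 0.
Dividing by (r + 4) leaves r^2 - 10r + 9.
The quadratic factors as (r - 1)·(r - 9).
Eigenvalues: -4, 1, 9.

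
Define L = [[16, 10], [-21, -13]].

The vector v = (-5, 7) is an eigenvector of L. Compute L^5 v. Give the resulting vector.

First find the eigenvalue: Lv = (-10, 14) = 2·(-5, 7), so λ = 2.
Then L^5 v = λ^5·v = 2^5·(-5, 7) = 32·(-5, 7) = (-160, 224).

(-160, 224)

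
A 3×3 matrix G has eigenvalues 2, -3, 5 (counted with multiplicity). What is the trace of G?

trace(G) is the sum of the eigenvalues: (2) + (-3) + (5) = 4.

4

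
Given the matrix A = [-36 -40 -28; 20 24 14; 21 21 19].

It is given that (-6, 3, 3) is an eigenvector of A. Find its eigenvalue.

-2

Compute Av: A·(-6, 3, 3) = (12, -6, -6).
Since Av = λv, compare component 1: 12 = λ·-6, so λ = -2.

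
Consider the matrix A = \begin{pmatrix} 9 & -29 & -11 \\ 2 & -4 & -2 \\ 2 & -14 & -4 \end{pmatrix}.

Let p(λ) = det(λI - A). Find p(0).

p(0) = det(0·I − A) = det(−A) = (−1)^3·det(A).
det(A) = -4, so p(0) = 4.

4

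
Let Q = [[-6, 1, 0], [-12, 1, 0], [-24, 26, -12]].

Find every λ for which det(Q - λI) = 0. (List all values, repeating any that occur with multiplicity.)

Set up det(λI - Q) = 0.
Expanding the 3×3 determinant: p(λ) = λ^3 + 17λ^2 + 66λ + 72.
Rational-root test: λ = -2 gives p(-2) = 0.
Dividing by (λ + 2) leaves λ^2 + 15λ + 36.
The quadratic factors as (λ + 12)·(λ + 3).
Eigenvalues: -12, -3, -2.

-12, -3, -2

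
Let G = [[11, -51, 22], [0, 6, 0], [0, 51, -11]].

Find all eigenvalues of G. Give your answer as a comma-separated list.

Compute the characteristic polynomial p(lambda) = det(lambda·I - G).
Expanding the 3×3 determinant: p(lambda) = lambda^3 - 6·lambda^2 - 121·lambda + 726.
Rational-root test: lambda = -11 gives p(-11) = 0.
Dividing by (lambda + 11) leaves lambda^2 - 17·lambda + 66.
The quadratic factors as (lambda - 6)·(lambda - 11).
Eigenvalues: -11, 6, 11.

-11, 6, 11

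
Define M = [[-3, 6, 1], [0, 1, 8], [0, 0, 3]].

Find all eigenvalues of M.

-3, 1, 3

M is upper triangular, so its eigenvalues are the diagonal entries.
Diagonal: -3, 1, 3.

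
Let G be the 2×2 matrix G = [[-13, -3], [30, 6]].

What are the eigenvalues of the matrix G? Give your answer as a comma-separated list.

det(G - λI) = (-13 - λ)(6 - λ) - (-3)·(30) = λ^2 + 7λ + 12.
This factors as (λ + 4)·(λ + 3) = 0.
Eigenvalues: -4, -3.

-4, -3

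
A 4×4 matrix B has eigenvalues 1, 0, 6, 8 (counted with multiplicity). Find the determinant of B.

det(B) is the product of the eigenvalues: (1) · (0) · (6) · (8) = 0.

0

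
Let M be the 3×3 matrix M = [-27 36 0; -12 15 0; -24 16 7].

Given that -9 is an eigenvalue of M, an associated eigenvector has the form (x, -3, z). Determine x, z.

-6, -6

We need (M + 9I)v = 0.
M + 9I = [[-18, 36, 0], [-12, 24, 0], [-24, 16, 16]].
Row 1: (-18)·x + (36)·-3 + (0)·z = 0
Row 2: (-12)·x + (24)·-3 + (0)·z = 0
Row 3: (-24)·x + (16)·-3 + (16)·z = 0
Solving gives x = -6, z = -6.
Check: M·(-6, -3, -6) = (54, 27, 54) = -9·(-6, -3, -6).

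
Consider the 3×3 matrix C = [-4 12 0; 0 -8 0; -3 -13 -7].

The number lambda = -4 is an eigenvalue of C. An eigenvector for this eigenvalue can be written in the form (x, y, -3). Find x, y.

3, 0

We need (C + 4I)v = 0.
C + 4I = [[0, 12, 0], [0, -4, 0], [-3, -13, -3]].
Row 1: (0)·x + (12)·y + (0)·-3 = 0
Row 2: (0)·x + (-4)·y + (0)·-3 = 0
Row 3: (-3)·x + (-13)·y + (-3)·-3 = 0
Solving gives x = 3, y = 0.
Check: C·(3, 0, -3) = (-12, 0, 12) = -4·(3, 0, -3).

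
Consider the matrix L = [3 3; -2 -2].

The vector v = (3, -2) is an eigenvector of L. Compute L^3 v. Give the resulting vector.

(3, -2)

First find the eigenvalue: Lv = (3, -2) = 1·(3, -2), so λ = 1.
Then L^3 v = λ^3·v = 1^3·(3, -2) = 1·(3, -2) = (3, -2).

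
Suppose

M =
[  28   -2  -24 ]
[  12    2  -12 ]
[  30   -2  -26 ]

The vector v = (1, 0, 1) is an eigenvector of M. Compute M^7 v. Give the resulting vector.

(16384, 0, 16384)

First find the eigenvalue: Mv = (4, 0, 4) = 4·(1, 0, 1), so λ = 4.
Then M^7 v = λ^7·v = 4^7·(1, 0, 1) = 16384·(1, 0, 1) = (16384, 0, 16384).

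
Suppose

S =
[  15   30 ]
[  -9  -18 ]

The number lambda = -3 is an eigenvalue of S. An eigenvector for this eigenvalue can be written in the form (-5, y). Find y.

We need (S + 3I)v = 0.
S + 3I = [[18, 30], [-9, -15]].
Row 1: (18)·-5 + (30)·y = 0
Row 2: (-9)·-5 + (-15)·y = 0
Solving gives y = 3.
Check: S·(-5, 3) = (15, -9) = -3·(-5, 3).

3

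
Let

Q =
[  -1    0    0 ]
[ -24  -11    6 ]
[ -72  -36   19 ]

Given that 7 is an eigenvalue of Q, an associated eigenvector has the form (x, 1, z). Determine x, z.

0, 3

We need (Q - 7I)v = 0.
Q - 7I = [[-8, 0, 0], [-24, -18, 6], [-72, -36, 12]].
Row 1: (-8)·x + (0)·1 + (0)·z = 0
Row 2: (-24)·x + (-18)·1 + (6)·z = 0
Row 3: (-72)·x + (-36)·1 + (12)·z = 0
Solving gives x = 0, z = 3.
Check: Q·(0, 1, 3) = (0, 7, 21) = 7·(0, 1, 3).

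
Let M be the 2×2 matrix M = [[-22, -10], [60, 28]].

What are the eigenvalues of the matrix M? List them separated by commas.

det(M - λI) = (-22 - λ)(28 - λ) - (-10)·(60) = λ^2 - 6λ - 16.
This factors as (λ + 2)·(λ - 8) = 0.
Eigenvalues: -2, 8.

-2, 8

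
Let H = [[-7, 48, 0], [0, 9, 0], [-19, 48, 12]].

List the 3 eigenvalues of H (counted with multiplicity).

-7, 9, 12

The characteristic polynomial is p(λ) = det(λI - H).
Expanding the 3×3 determinant: p(λ) = λ^3 - 14λ^2 - 39λ + 756.
Rational-root test: λ = 9 gives p(9) = 0.
Factor out (λ - 9): p(λ) = (λ - 9)·(λ^2 - 5λ - 84).
The quadratic factors as (λ + 7)·(λ - 12).
Eigenvalues: -7, 9, 12.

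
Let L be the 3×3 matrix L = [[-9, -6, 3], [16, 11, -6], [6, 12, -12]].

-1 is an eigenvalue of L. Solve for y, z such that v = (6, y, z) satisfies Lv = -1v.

-14, -12

We need (L + 1I)v = 0.
L + 1I = [[-8, -6, 3], [16, 12, -6], [6, 12, -11]].
Row 1: (-8)·6 + (-6)·y + (3)·z = 0
Row 2: (16)·6 + (12)·y + (-6)·z = 0
Row 3: (6)·6 + (12)·y + (-11)·z = 0
Solving gives y = -14, z = -12.
Check: L·(6, -14, -12) = (-6, 14, 12) = -1·(6, -14, -12).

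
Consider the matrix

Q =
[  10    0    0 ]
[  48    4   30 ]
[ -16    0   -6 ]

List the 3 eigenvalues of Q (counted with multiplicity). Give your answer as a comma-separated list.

The characteristic polynomial is p(t) = det(tI - Q).
Expanding the 3×3 determinant: p(t) = t^3 - 8t^2 - 44t + 240.
Rational-root test: t = 4 gives p(4) = 0.
Factor out (t - 4): p(t) = (t - 4)·(t^2 - 4t - 60).
The quadratic factors as (t + 6)·(t - 10).
Eigenvalues: -6, 4, 10.

-6, 4, 10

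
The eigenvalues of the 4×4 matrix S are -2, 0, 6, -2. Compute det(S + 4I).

If S has eigenvalues -2, 0, 6, -2, then S + 4I has eigenvalues 2, 4, 10, 2.
det(S + 4I) = (2) · (4) · (10) · (2) = 160.

160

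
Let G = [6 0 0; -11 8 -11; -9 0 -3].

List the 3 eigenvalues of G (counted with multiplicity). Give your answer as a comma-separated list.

-3, 6, 8

The characteristic polynomial is p(s) = det(sI - G).
Expanding the 3×3 determinant: p(s) = s^3 - 11s^2 + 6s + 144.
Try s = 6: p(6) = 0, so 6 is a root.
Dividing by (s - 6) leaves s^2 - 5s - 24.
The quadratic factors as (s + 3)·(s - 8).
Eigenvalues: -3, 6, 8.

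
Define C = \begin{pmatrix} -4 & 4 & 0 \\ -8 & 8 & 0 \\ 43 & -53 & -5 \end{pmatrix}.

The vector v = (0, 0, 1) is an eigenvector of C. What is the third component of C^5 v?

-3125

First find the eigenvalue: Cv = (0, 0, -5) = -5·(0, 0, 1), so λ = -5.
Then C^5 v = λ^5·v = (-5)^5·(0, 0, 1) = -3125·(0, 0, 1) = (0, 0, -3125).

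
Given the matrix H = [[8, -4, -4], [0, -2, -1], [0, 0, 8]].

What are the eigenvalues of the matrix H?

-2, 8, 8

H is upper triangular, so its eigenvalues are the diagonal entries.
Diagonal: 8, -2, 8.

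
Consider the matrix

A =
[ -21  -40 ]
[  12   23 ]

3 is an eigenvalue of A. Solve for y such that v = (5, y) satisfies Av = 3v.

-3

We need (A - 3I)v = 0.
A - 3I = [[-24, -40], [12, 20]].
Row 1: (-24)·5 + (-40)·y = 0
Row 2: (12)·5 + (20)·y = 0
Solving gives y = -3.
Check: A·(5, -3) = (15, -9) = 3·(5, -3).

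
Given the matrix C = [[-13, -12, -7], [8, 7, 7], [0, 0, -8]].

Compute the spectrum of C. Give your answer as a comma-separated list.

Compute the characteristic polynomial p(r) = det(rI - C).
Cofactor expansion gives p(r) = r^3 + 14r^2 + 53r + 40.
Rational-root test: r = -5 gives p(-5) = 0.
Factor out (r + 5): p(r) = (r + 5)·(r^2 + 9r + 8).
The quadratic factors as (r + 8)·(r + 1).
Eigenvalues: -8, -5, -1.

-8, -5, -1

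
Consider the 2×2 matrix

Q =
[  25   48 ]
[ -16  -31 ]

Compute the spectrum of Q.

det(Q - tI) = (25 - t)(-31 - t) - (48)·(-16) = t^2 + 6t - 7.
This factors as (t + 7)·(t - 1) = 0.
Eigenvalues: -7, 1.

-7, 1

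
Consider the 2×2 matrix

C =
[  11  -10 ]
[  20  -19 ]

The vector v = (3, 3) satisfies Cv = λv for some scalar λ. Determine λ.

1

Compute Cv: C·(3, 3) = (3, 3).
Since Cv = λv, compare component 1: 3 = λ·3, so λ = 1.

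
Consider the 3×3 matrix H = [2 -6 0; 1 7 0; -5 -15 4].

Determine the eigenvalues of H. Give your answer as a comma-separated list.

Set up det(lambda·I - H) = 0.
Expanding the 3×3 determinant: p(lambda) = lambda^3 - 13·lambda^2 + 56·lambda - 80.
Rational-root test: lambda = 5 gives p(5) = 0.
Dividing by (lambda - 5) leaves lambda^2 - 8·lambda + 16.
The quadratic factor is (lambda - 4)^2.
Eigenvalues: 4, 4, 5.

4, 4, 5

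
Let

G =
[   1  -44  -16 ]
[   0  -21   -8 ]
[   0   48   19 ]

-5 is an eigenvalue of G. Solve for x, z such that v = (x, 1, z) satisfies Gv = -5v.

2, -2

We need (G + 5I)v = 0.
G + 5I = [[6, -44, -16], [0, -16, -8], [0, 48, 24]].
Row 1: (6)·x + (-44)·1 + (-16)·z = 0
Row 2: (0)·x + (-16)·1 + (-8)·z = 0
Row 3: (0)·x + (48)·1 + (24)·z = 0
Solving gives x = 2, z = -2.
Check: G·(2, 1, -2) = (-10, -5, 10) = -5·(2, 1, -2).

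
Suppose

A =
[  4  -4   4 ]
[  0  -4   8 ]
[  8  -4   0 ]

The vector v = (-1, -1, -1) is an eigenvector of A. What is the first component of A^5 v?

First find the eigenvalue: Av = (-4, -4, -4) = 4·(-1, -1, -1), so λ = 4.
Then A^5 v = λ^5·v = 4^5·(-1, -1, -1) = 1024·(-1, -1, -1) = (-1024, -1024, -1024).

-1024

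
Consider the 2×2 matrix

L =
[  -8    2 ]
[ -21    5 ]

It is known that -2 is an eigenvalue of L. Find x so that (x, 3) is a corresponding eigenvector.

We need (L + 2I)v = 0.
L + 2I = [[-6, 2], [-21, 7]].
Row 1: (-6)·x + (2)·3 = 0
Row 2: (-21)·x + (7)·3 = 0
Solving gives x = 1.
Check: L·(1, 3) = (-2, -6) = -2·(1, 3).

1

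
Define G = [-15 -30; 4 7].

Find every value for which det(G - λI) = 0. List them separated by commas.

-5, -3

det(G - μI) = (-15 - μ)(7 - μ) - (-30)·(4) = μ^2 + 8μ + 15.
This factors as (μ + 5)·(μ + 3) = 0.
Eigenvalues: -5, -3.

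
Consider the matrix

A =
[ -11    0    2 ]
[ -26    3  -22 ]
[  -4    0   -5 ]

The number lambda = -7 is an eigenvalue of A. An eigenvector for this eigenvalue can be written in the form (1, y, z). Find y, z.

7, 2

We need (A + 7I)v = 0.
A + 7I = [[-4, 0, 2], [-26, 10, -22], [-4, 0, 2]].
Row 1: (-4)·1 + (0)·y + (2)·z = 0
Row 2: (-26)·1 + (10)·y + (-22)·z = 0
Row 3: (-4)·1 + (0)·y + (2)·z = 0
Solving gives y = 7, z = 2.
Check: A·(1, 7, 2) = (-7, -49, -14) = -7·(1, 7, 2).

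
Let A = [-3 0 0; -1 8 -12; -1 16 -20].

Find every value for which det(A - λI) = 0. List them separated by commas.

Set up det(rI - A) = 0.
Expanding along the first row, p(r) = r^3 + 15r^2 + 68r + 96.
Rational-root test: r = -3 gives p(-3) = 0.
Dividing by (r + 3) leaves r^2 + 12r + 32.
The quadratic factors as (r + 8)·(r + 4).
Eigenvalues: -8, -4, -3.

-8, -4, -3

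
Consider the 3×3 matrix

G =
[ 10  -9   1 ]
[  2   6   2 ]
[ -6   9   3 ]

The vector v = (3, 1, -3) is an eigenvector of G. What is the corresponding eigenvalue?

Compute Gv: G·(3, 1, -3) = (18, 6, -18).
Since Gv = λv, compare component 1: 18 = λ·3, so λ = 6.

6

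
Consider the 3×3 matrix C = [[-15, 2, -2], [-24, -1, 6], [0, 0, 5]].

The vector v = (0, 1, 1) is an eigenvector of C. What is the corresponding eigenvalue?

5

Compute Cv: C·(0, 1, 1) = (0, 5, 5).
Since Cv = λv, compare component 2: 5 = λ·1, so λ = 5.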